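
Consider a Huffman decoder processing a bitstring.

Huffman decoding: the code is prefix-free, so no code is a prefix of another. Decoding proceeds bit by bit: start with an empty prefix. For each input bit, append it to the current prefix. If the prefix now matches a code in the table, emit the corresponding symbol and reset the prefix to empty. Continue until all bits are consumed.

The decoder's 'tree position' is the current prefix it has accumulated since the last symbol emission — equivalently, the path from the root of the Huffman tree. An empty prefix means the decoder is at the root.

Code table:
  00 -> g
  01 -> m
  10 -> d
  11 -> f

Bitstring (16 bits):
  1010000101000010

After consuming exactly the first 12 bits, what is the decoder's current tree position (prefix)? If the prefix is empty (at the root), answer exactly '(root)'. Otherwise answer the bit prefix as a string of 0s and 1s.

Answer: (root)

Derivation:
Bit 0: prefix='1' (no match yet)
Bit 1: prefix='10' -> emit 'd', reset
Bit 2: prefix='1' (no match yet)
Bit 3: prefix='10' -> emit 'd', reset
Bit 4: prefix='0' (no match yet)
Bit 5: prefix='00' -> emit 'g', reset
Bit 6: prefix='0' (no match yet)
Bit 7: prefix='01' -> emit 'm', reset
Bit 8: prefix='0' (no match yet)
Bit 9: prefix='01' -> emit 'm', reset
Bit 10: prefix='0' (no match yet)
Bit 11: prefix='00' -> emit 'g', reset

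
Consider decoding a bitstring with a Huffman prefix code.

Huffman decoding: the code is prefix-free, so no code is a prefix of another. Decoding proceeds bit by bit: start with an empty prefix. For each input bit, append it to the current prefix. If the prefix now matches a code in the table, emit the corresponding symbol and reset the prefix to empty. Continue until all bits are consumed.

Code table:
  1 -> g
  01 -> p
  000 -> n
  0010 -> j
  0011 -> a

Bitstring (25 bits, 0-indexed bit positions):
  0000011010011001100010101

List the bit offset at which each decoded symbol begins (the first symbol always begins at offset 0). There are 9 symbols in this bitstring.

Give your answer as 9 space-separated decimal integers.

Answer: 0 3 7 9 13 17 20 21 23

Derivation:
Bit 0: prefix='0' (no match yet)
Bit 1: prefix='00' (no match yet)
Bit 2: prefix='000' -> emit 'n', reset
Bit 3: prefix='0' (no match yet)
Bit 4: prefix='00' (no match yet)
Bit 5: prefix='001' (no match yet)
Bit 6: prefix='0011' -> emit 'a', reset
Bit 7: prefix='0' (no match yet)
Bit 8: prefix='01' -> emit 'p', reset
Bit 9: prefix='0' (no match yet)
Bit 10: prefix='00' (no match yet)
Bit 11: prefix='001' (no match yet)
Bit 12: prefix='0011' -> emit 'a', reset
Bit 13: prefix='0' (no match yet)
Bit 14: prefix='00' (no match yet)
Bit 15: prefix='001' (no match yet)
Bit 16: prefix='0011' -> emit 'a', reset
Bit 17: prefix='0' (no match yet)
Bit 18: prefix='00' (no match yet)
Bit 19: prefix='000' -> emit 'n', reset
Bit 20: prefix='1' -> emit 'g', reset
Bit 21: prefix='0' (no match yet)
Bit 22: prefix='01' -> emit 'p', reset
Bit 23: prefix='0' (no match yet)
Bit 24: prefix='01' -> emit 'p', reset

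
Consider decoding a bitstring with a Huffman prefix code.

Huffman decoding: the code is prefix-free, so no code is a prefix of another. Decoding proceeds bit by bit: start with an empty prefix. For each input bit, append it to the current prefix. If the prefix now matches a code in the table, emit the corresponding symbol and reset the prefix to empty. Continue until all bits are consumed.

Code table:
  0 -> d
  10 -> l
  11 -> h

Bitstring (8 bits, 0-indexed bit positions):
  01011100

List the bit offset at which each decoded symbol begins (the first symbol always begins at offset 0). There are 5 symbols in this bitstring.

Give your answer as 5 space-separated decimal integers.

Bit 0: prefix='0' -> emit 'd', reset
Bit 1: prefix='1' (no match yet)
Bit 2: prefix='10' -> emit 'l', reset
Bit 3: prefix='1' (no match yet)
Bit 4: prefix='11' -> emit 'h', reset
Bit 5: prefix='1' (no match yet)
Bit 6: prefix='10' -> emit 'l', reset
Bit 7: prefix='0' -> emit 'd', reset

Answer: 0 1 3 5 7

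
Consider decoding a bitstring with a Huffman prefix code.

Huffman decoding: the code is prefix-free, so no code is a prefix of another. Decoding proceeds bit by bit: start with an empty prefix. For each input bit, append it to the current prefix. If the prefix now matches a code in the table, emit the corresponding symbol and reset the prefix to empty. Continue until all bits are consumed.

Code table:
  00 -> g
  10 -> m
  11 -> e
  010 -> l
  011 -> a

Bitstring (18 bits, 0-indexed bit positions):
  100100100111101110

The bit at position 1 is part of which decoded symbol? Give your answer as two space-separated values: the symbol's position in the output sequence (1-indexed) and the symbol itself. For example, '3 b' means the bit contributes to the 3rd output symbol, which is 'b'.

Bit 0: prefix='1' (no match yet)
Bit 1: prefix='10' -> emit 'm', reset
Bit 2: prefix='0' (no match yet)
Bit 3: prefix='01' (no match yet)
Bit 4: prefix='010' -> emit 'l', reset
Bit 5: prefix='0' (no match yet)

Answer: 1 m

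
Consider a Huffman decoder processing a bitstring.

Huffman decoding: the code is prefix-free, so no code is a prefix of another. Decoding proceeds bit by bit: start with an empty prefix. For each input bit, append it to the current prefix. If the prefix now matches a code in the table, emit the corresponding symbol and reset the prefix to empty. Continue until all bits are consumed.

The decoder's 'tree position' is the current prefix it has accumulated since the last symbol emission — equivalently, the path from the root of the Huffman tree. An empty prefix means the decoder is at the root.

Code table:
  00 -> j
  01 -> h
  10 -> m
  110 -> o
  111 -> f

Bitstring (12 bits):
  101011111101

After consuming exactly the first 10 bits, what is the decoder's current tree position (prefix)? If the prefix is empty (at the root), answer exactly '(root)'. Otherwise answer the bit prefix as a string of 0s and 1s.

Answer: (root)

Derivation:
Bit 0: prefix='1' (no match yet)
Bit 1: prefix='10' -> emit 'm', reset
Bit 2: prefix='1' (no match yet)
Bit 3: prefix='10' -> emit 'm', reset
Bit 4: prefix='1' (no match yet)
Bit 5: prefix='11' (no match yet)
Bit 6: prefix='111' -> emit 'f', reset
Bit 7: prefix='1' (no match yet)
Bit 8: prefix='11' (no match yet)
Bit 9: prefix='111' -> emit 'f', reset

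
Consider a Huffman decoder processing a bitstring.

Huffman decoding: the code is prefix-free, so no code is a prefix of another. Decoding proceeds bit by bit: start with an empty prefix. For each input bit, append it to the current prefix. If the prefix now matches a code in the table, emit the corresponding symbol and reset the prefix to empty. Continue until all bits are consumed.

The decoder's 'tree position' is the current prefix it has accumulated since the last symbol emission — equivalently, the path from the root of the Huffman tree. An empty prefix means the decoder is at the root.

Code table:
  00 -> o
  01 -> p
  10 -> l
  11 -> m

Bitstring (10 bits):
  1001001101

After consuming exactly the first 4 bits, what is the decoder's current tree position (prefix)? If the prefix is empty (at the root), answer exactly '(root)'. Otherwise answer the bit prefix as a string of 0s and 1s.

Bit 0: prefix='1' (no match yet)
Bit 1: prefix='10' -> emit 'l', reset
Bit 2: prefix='0' (no match yet)
Bit 3: prefix='01' -> emit 'p', reset

Answer: (root)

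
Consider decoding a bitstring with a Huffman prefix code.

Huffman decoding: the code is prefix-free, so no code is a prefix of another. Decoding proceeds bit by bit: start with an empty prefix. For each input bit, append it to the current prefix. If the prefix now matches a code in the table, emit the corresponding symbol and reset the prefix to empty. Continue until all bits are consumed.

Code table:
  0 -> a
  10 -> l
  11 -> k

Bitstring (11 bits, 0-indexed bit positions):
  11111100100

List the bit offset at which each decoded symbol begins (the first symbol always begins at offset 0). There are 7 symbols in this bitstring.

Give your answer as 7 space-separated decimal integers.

Answer: 0 2 4 6 7 8 10

Derivation:
Bit 0: prefix='1' (no match yet)
Bit 1: prefix='11' -> emit 'k', reset
Bit 2: prefix='1' (no match yet)
Bit 3: prefix='11' -> emit 'k', reset
Bit 4: prefix='1' (no match yet)
Bit 5: prefix='11' -> emit 'k', reset
Bit 6: prefix='0' -> emit 'a', reset
Bit 7: prefix='0' -> emit 'a', reset
Bit 8: prefix='1' (no match yet)
Bit 9: prefix='10' -> emit 'l', reset
Bit 10: prefix='0' -> emit 'a', reset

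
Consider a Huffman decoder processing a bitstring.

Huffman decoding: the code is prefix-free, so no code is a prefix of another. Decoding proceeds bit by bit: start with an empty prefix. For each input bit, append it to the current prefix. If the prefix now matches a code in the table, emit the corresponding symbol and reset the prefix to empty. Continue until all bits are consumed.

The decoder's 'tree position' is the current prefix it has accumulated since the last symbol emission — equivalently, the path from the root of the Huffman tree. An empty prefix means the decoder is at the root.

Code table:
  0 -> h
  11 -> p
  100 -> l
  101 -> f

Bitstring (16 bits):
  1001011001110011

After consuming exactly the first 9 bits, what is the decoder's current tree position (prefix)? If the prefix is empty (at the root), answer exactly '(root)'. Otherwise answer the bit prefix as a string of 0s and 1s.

Bit 0: prefix='1' (no match yet)
Bit 1: prefix='10' (no match yet)
Bit 2: prefix='100' -> emit 'l', reset
Bit 3: prefix='1' (no match yet)
Bit 4: prefix='10' (no match yet)
Bit 5: prefix='101' -> emit 'f', reset
Bit 6: prefix='1' (no match yet)
Bit 7: prefix='10' (no match yet)
Bit 8: prefix='100' -> emit 'l', reset

Answer: (root)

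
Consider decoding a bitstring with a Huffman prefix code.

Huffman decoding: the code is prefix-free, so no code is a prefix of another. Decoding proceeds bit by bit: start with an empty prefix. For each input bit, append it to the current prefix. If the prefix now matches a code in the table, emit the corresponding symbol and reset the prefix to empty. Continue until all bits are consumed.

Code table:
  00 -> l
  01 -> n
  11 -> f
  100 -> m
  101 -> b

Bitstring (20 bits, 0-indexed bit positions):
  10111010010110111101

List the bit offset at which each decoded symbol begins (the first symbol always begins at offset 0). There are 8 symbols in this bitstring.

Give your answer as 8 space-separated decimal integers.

Bit 0: prefix='1' (no match yet)
Bit 1: prefix='10' (no match yet)
Bit 2: prefix='101' -> emit 'b', reset
Bit 3: prefix='1' (no match yet)
Bit 4: prefix='11' -> emit 'f', reset
Bit 5: prefix='0' (no match yet)
Bit 6: prefix='01' -> emit 'n', reset
Bit 7: prefix='0' (no match yet)
Bit 8: prefix='00' -> emit 'l', reset
Bit 9: prefix='1' (no match yet)
Bit 10: prefix='10' (no match yet)
Bit 11: prefix='101' -> emit 'b', reset
Bit 12: prefix='1' (no match yet)
Bit 13: prefix='10' (no match yet)
Bit 14: prefix='101' -> emit 'b', reset
Bit 15: prefix='1' (no match yet)
Bit 16: prefix='11' -> emit 'f', reset
Bit 17: prefix='1' (no match yet)
Bit 18: prefix='10' (no match yet)
Bit 19: prefix='101' -> emit 'b', reset

Answer: 0 3 5 7 9 12 15 17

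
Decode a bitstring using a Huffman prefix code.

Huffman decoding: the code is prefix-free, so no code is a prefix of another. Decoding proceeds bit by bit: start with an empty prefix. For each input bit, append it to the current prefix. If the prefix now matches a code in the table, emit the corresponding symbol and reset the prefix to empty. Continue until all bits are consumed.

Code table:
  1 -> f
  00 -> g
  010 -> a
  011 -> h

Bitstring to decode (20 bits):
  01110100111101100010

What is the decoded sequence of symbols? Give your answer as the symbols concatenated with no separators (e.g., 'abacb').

Bit 0: prefix='0' (no match yet)
Bit 1: prefix='01' (no match yet)
Bit 2: prefix='011' -> emit 'h', reset
Bit 3: prefix='1' -> emit 'f', reset
Bit 4: prefix='0' (no match yet)
Bit 5: prefix='01' (no match yet)
Bit 6: prefix='010' -> emit 'a', reset
Bit 7: prefix='0' (no match yet)
Bit 8: prefix='01' (no match yet)
Bit 9: prefix='011' -> emit 'h', reset
Bit 10: prefix='1' -> emit 'f', reset
Bit 11: prefix='1' -> emit 'f', reset
Bit 12: prefix='0' (no match yet)
Bit 13: prefix='01' (no match yet)
Bit 14: prefix='011' -> emit 'h', reset
Bit 15: prefix='0' (no match yet)
Bit 16: prefix='00' -> emit 'g', reset
Bit 17: prefix='0' (no match yet)
Bit 18: prefix='01' (no match yet)
Bit 19: prefix='010' -> emit 'a', reset

Answer: hfahffhga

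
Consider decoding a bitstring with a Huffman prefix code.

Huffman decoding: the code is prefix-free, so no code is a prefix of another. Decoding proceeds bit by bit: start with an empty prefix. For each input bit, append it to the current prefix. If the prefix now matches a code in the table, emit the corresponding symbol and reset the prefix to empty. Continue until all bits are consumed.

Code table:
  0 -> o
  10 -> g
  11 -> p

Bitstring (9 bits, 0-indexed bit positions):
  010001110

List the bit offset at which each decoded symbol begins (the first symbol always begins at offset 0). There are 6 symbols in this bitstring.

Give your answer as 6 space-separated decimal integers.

Answer: 0 1 3 4 5 7

Derivation:
Bit 0: prefix='0' -> emit 'o', reset
Bit 1: prefix='1' (no match yet)
Bit 2: prefix='10' -> emit 'g', reset
Bit 3: prefix='0' -> emit 'o', reset
Bit 4: prefix='0' -> emit 'o', reset
Bit 5: prefix='1' (no match yet)
Bit 6: prefix='11' -> emit 'p', reset
Bit 7: prefix='1' (no match yet)
Bit 8: prefix='10' -> emit 'g', reset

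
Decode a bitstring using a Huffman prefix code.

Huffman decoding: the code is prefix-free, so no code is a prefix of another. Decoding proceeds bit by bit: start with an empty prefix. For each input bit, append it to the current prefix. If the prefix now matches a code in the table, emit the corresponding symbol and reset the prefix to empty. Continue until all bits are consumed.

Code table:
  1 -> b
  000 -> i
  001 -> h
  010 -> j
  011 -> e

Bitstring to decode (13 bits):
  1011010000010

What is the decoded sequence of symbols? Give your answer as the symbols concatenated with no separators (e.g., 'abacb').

Bit 0: prefix='1' -> emit 'b', reset
Bit 1: prefix='0' (no match yet)
Bit 2: prefix='01' (no match yet)
Bit 3: prefix='011' -> emit 'e', reset
Bit 4: prefix='0' (no match yet)
Bit 5: prefix='01' (no match yet)
Bit 6: prefix='010' -> emit 'j', reset
Bit 7: prefix='0' (no match yet)
Bit 8: prefix='00' (no match yet)
Bit 9: prefix='000' -> emit 'i', reset
Bit 10: prefix='0' (no match yet)
Bit 11: prefix='01' (no match yet)
Bit 12: prefix='010' -> emit 'j', reset

Answer: bejij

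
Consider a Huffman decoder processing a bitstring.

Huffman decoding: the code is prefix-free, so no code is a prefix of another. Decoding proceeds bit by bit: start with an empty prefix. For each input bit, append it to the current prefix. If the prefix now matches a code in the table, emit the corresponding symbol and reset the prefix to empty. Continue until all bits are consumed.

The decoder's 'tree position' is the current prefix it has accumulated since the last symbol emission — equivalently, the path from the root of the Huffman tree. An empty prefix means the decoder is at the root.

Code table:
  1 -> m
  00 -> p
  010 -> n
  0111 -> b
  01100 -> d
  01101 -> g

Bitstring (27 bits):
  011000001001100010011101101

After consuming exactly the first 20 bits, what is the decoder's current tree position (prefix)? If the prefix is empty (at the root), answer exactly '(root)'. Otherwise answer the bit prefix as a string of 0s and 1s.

Answer: 01

Derivation:
Bit 0: prefix='0' (no match yet)
Bit 1: prefix='01' (no match yet)
Bit 2: prefix='011' (no match yet)
Bit 3: prefix='0110' (no match yet)
Bit 4: prefix='01100' -> emit 'd', reset
Bit 5: prefix='0' (no match yet)
Bit 6: prefix='00' -> emit 'p', reset
Bit 7: prefix='0' (no match yet)
Bit 8: prefix='01' (no match yet)
Bit 9: prefix='010' -> emit 'n', reset
Bit 10: prefix='0' (no match yet)
Bit 11: prefix='01' (no match yet)
Bit 12: prefix='011' (no match yet)
Bit 13: prefix='0110' (no match yet)
Bit 14: prefix='01100' -> emit 'd', reset
Bit 15: prefix='0' (no match yet)
Bit 16: prefix='01' (no match yet)
Bit 17: prefix='010' -> emit 'n', reset
Bit 18: prefix='0' (no match yet)
Bit 19: prefix='01' (no match yet)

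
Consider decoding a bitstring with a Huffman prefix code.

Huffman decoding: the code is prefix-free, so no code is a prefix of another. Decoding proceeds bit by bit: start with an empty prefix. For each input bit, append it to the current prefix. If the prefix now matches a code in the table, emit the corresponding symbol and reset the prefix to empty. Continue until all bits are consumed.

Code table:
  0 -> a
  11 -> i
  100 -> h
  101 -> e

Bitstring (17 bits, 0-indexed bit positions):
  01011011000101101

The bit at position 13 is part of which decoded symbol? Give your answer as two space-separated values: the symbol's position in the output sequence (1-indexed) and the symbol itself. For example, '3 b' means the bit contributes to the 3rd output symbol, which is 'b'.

Answer: 6 e

Derivation:
Bit 0: prefix='0' -> emit 'a', reset
Bit 1: prefix='1' (no match yet)
Bit 2: prefix='10' (no match yet)
Bit 3: prefix='101' -> emit 'e', reset
Bit 4: prefix='1' (no match yet)
Bit 5: prefix='10' (no match yet)
Bit 6: prefix='101' -> emit 'e', reset
Bit 7: prefix='1' (no match yet)
Bit 8: prefix='10' (no match yet)
Bit 9: prefix='100' -> emit 'h', reset
Bit 10: prefix='0' -> emit 'a', reset
Bit 11: prefix='1' (no match yet)
Bit 12: prefix='10' (no match yet)
Bit 13: prefix='101' -> emit 'e', reset
Bit 14: prefix='1' (no match yet)
Bit 15: prefix='10' (no match yet)
Bit 16: prefix='101' -> emit 'e', reset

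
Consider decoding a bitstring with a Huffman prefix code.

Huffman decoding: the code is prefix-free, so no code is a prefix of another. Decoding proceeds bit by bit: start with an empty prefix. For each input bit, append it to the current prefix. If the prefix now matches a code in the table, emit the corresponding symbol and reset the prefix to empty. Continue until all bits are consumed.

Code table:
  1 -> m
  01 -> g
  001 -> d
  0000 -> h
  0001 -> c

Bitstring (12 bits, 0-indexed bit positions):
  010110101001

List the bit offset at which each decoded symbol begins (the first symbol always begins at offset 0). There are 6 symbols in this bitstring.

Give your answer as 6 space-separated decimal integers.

Answer: 0 2 4 5 7 9

Derivation:
Bit 0: prefix='0' (no match yet)
Bit 1: prefix='01' -> emit 'g', reset
Bit 2: prefix='0' (no match yet)
Bit 3: prefix='01' -> emit 'g', reset
Bit 4: prefix='1' -> emit 'm', reset
Bit 5: prefix='0' (no match yet)
Bit 6: prefix='01' -> emit 'g', reset
Bit 7: prefix='0' (no match yet)
Bit 8: prefix='01' -> emit 'g', reset
Bit 9: prefix='0' (no match yet)
Bit 10: prefix='00' (no match yet)
Bit 11: prefix='001' -> emit 'd', reset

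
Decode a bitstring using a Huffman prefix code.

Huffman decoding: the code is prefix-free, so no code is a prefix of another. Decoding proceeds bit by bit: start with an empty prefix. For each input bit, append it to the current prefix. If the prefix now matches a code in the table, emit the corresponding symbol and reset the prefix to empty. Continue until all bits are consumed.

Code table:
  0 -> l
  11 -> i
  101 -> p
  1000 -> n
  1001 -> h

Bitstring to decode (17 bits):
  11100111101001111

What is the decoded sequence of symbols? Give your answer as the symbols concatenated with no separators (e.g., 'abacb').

Bit 0: prefix='1' (no match yet)
Bit 1: prefix='11' -> emit 'i', reset
Bit 2: prefix='1' (no match yet)
Bit 3: prefix='10' (no match yet)
Bit 4: prefix='100' (no match yet)
Bit 5: prefix='1001' -> emit 'h', reset
Bit 6: prefix='1' (no match yet)
Bit 7: prefix='11' -> emit 'i', reset
Bit 8: prefix='1' (no match yet)
Bit 9: prefix='10' (no match yet)
Bit 10: prefix='101' -> emit 'p', reset
Bit 11: prefix='0' -> emit 'l', reset
Bit 12: prefix='0' -> emit 'l', reset
Bit 13: prefix='1' (no match yet)
Bit 14: prefix='11' -> emit 'i', reset
Bit 15: prefix='1' (no match yet)
Bit 16: prefix='11' -> emit 'i', reset

Answer: ihipllii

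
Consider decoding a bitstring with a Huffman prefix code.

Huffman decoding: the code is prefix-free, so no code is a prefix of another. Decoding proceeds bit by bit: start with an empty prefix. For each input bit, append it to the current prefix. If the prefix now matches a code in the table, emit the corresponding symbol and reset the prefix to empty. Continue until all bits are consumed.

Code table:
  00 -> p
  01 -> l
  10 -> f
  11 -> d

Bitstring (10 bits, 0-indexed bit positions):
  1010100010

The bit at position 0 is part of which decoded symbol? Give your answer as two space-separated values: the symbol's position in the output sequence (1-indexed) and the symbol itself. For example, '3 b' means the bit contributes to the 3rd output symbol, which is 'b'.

Bit 0: prefix='1' (no match yet)
Bit 1: prefix='10' -> emit 'f', reset
Bit 2: prefix='1' (no match yet)
Bit 3: prefix='10' -> emit 'f', reset
Bit 4: prefix='1' (no match yet)

Answer: 1 f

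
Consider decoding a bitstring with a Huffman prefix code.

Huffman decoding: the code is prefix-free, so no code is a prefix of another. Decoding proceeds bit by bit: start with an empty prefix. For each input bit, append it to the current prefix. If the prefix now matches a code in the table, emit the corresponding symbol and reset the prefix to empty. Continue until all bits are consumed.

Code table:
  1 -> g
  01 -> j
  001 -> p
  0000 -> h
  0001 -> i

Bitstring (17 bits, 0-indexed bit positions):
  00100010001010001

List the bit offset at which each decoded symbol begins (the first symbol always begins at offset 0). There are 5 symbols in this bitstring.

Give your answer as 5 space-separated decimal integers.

Answer: 0 3 7 11 13

Derivation:
Bit 0: prefix='0' (no match yet)
Bit 1: prefix='00' (no match yet)
Bit 2: prefix='001' -> emit 'p', reset
Bit 3: prefix='0' (no match yet)
Bit 4: prefix='00' (no match yet)
Bit 5: prefix='000' (no match yet)
Bit 6: prefix='0001' -> emit 'i', reset
Bit 7: prefix='0' (no match yet)
Bit 8: prefix='00' (no match yet)
Bit 9: prefix='000' (no match yet)
Bit 10: prefix='0001' -> emit 'i', reset
Bit 11: prefix='0' (no match yet)
Bit 12: prefix='01' -> emit 'j', reset
Bit 13: prefix='0' (no match yet)
Bit 14: prefix='00' (no match yet)
Bit 15: prefix='000' (no match yet)
Bit 16: prefix='0001' -> emit 'i', reset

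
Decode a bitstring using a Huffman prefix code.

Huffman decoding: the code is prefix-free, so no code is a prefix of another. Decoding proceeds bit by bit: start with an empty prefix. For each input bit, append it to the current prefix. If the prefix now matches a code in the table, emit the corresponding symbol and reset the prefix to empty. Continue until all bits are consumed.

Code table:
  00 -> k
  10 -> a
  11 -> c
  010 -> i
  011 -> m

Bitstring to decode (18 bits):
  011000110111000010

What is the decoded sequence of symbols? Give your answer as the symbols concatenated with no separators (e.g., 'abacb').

Bit 0: prefix='0' (no match yet)
Bit 1: prefix='01' (no match yet)
Bit 2: prefix='011' -> emit 'm', reset
Bit 3: prefix='0' (no match yet)
Bit 4: prefix='00' -> emit 'k', reset
Bit 5: prefix='0' (no match yet)
Bit 6: prefix='01' (no match yet)
Bit 7: prefix='011' -> emit 'm', reset
Bit 8: prefix='0' (no match yet)
Bit 9: prefix='01' (no match yet)
Bit 10: prefix='011' -> emit 'm', reset
Bit 11: prefix='1' (no match yet)
Bit 12: prefix='10' -> emit 'a', reset
Bit 13: prefix='0' (no match yet)
Bit 14: prefix='00' -> emit 'k', reset
Bit 15: prefix='0' (no match yet)
Bit 16: prefix='01' (no match yet)
Bit 17: prefix='010' -> emit 'i', reset

Answer: mkmmaki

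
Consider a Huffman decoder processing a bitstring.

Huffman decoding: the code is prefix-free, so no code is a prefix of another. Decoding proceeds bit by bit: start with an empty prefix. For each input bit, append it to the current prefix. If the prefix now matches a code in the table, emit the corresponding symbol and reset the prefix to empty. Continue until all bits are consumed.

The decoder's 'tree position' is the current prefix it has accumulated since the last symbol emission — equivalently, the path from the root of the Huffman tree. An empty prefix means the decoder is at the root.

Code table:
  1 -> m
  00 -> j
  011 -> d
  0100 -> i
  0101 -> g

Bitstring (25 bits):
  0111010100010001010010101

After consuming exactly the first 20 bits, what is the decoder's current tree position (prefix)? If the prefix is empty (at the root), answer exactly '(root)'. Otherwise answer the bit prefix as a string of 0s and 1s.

Answer: (root)

Derivation:
Bit 0: prefix='0' (no match yet)
Bit 1: prefix='01' (no match yet)
Bit 2: prefix='011' -> emit 'd', reset
Bit 3: prefix='1' -> emit 'm', reset
Bit 4: prefix='0' (no match yet)
Bit 5: prefix='01' (no match yet)
Bit 6: prefix='010' (no match yet)
Bit 7: prefix='0101' -> emit 'g', reset
Bit 8: prefix='0' (no match yet)
Bit 9: prefix='00' -> emit 'j', reset
Bit 10: prefix='0' (no match yet)
Bit 11: prefix='01' (no match yet)
Bit 12: prefix='010' (no match yet)
Bit 13: prefix='0100' -> emit 'i', reset
Bit 14: prefix='0' (no match yet)
Bit 15: prefix='01' (no match yet)
Bit 16: prefix='010' (no match yet)
Bit 17: prefix='0101' -> emit 'g', reset
Bit 18: prefix='0' (no match yet)
Bit 19: prefix='00' -> emit 'j', reset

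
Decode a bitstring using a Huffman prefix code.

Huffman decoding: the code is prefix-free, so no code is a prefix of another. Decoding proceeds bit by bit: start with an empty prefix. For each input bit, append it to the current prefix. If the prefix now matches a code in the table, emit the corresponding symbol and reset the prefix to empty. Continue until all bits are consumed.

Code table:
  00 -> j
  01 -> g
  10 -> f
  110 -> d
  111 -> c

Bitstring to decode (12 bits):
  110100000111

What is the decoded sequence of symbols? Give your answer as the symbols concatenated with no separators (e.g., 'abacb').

Answer: dfjjc

Derivation:
Bit 0: prefix='1' (no match yet)
Bit 1: prefix='11' (no match yet)
Bit 2: prefix='110' -> emit 'd', reset
Bit 3: prefix='1' (no match yet)
Bit 4: prefix='10' -> emit 'f', reset
Bit 5: prefix='0' (no match yet)
Bit 6: prefix='00' -> emit 'j', reset
Bit 7: prefix='0' (no match yet)
Bit 8: prefix='00' -> emit 'j', reset
Bit 9: prefix='1' (no match yet)
Bit 10: prefix='11' (no match yet)
Bit 11: prefix='111' -> emit 'c', reset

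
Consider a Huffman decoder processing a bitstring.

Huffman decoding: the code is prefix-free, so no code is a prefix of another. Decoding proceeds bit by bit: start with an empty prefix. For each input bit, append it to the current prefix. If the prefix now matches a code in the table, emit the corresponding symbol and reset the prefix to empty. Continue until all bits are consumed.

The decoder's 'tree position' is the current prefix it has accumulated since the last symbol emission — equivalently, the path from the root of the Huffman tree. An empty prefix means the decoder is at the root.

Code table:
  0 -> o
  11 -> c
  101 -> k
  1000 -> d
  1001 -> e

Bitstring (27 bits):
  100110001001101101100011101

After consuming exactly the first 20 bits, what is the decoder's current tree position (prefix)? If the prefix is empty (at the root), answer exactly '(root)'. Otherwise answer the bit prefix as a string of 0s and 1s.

Answer: 10

Derivation:
Bit 0: prefix='1' (no match yet)
Bit 1: prefix='10' (no match yet)
Bit 2: prefix='100' (no match yet)
Bit 3: prefix='1001' -> emit 'e', reset
Bit 4: prefix='1' (no match yet)
Bit 5: prefix='10' (no match yet)
Bit 6: prefix='100' (no match yet)
Bit 7: prefix='1000' -> emit 'd', reset
Bit 8: prefix='1' (no match yet)
Bit 9: prefix='10' (no match yet)
Bit 10: prefix='100' (no match yet)
Bit 11: prefix='1001' -> emit 'e', reset
Bit 12: prefix='1' (no match yet)
Bit 13: prefix='10' (no match yet)
Bit 14: prefix='101' -> emit 'k', reset
Bit 15: prefix='1' (no match yet)
Bit 16: prefix='10' (no match yet)
Bit 17: prefix='101' -> emit 'k', reset
Bit 18: prefix='1' (no match yet)
Bit 19: prefix='10' (no match yet)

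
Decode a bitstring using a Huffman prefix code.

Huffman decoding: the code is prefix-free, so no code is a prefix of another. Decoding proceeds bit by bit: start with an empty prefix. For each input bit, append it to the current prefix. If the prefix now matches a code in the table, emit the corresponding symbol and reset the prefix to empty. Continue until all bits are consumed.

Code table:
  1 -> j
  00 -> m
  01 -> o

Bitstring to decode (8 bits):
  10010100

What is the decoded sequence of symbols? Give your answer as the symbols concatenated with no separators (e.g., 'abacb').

Bit 0: prefix='1' -> emit 'j', reset
Bit 1: prefix='0' (no match yet)
Bit 2: prefix='00' -> emit 'm', reset
Bit 3: prefix='1' -> emit 'j', reset
Bit 4: prefix='0' (no match yet)
Bit 5: prefix='01' -> emit 'o', reset
Bit 6: prefix='0' (no match yet)
Bit 7: prefix='00' -> emit 'm', reset

Answer: jmjom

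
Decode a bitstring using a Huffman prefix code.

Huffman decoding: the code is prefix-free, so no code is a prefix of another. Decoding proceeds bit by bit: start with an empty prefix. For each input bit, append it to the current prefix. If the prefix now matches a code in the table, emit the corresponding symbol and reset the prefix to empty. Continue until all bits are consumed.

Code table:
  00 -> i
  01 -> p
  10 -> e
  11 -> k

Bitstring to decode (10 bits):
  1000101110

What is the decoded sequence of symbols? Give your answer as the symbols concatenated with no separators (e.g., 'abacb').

Answer: eieke

Derivation:
Bit 0: prefix='1' (no match yet)
Bit 1: prefix='10' -> emit 'e', reset
Bit 2: prefix='0' (no match yet)
Bit 3: prefix='00' -> emit 'i', reset
Bit 4: prefix='1' (no match yet)
Bit 5: prefix='10' -> emit 'e', reset
Bit 6: prefix='1' (no match yet)
Bit 7: prefix='11' -> emit 'k', reset
Bit 8: prefix='1' (no match yet)
Bit 9: prefix='10' -> emit 'e', reset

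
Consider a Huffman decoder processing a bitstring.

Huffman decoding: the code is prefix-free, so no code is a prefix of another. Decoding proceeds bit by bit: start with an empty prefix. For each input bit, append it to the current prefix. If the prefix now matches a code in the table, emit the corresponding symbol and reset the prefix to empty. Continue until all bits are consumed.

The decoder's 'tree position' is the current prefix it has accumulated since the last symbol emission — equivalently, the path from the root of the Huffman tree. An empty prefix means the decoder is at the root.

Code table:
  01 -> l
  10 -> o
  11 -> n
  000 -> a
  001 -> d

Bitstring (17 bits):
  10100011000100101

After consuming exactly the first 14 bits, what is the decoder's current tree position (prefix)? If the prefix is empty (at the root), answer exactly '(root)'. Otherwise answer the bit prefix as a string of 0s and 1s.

Bit 0: prefix='1' (no match yet)
Bit 1: prefix='10' -> emit 'o', reset
Bit 2: prefix='1' (no match yet)
Bit 3: prefix='10' -> emit 'o', reset
Bit 4: prefix='0' (no match yet)
Bit 5: prefix='00' (no match yet)
Bit 6: prefix='001' -> emit 'd', reset
Bit 7: prefix='1' (no match yet)
Bit 8: prefix='10' -> emit 'o', reset
Bit 9: prefix='0' (no match yet)
Bit 10: prefix='00' (no match yet)
Bit 11: prefix='001' -> emit 'd', reset
Bit 12: prefix='0' (no match yet)
Bit 13: prefix='00' (no match yet)

Answer: 00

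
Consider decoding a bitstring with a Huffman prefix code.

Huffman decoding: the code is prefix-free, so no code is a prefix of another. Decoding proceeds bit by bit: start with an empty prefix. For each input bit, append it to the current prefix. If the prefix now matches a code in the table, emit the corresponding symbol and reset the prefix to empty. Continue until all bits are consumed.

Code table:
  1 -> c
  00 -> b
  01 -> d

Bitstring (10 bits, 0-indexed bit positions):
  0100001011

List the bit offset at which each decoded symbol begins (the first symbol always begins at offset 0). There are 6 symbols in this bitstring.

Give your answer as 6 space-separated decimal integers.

Bit 0: prefix='0' (no match yet)
Bit 1: prefix='01' -> emit 'd', reset
Bit 2: prefix='0' (no match yet)
Bit 3: prefix='00' -> emit 'b', reset
Bit 4: prefix='0' (no match yet)
Bit 5: prefix='00' -> emit 'b', reset
Bit 6: prefix='1' -> emit 'c', reset
Bit 7: prefix='0' (no match yet)
Bit 8: prefix='01' -> emit 'd', reset
Bit 9: prefix='1' -> emit 'c', reset

Answer: 0 2 4 6 7 9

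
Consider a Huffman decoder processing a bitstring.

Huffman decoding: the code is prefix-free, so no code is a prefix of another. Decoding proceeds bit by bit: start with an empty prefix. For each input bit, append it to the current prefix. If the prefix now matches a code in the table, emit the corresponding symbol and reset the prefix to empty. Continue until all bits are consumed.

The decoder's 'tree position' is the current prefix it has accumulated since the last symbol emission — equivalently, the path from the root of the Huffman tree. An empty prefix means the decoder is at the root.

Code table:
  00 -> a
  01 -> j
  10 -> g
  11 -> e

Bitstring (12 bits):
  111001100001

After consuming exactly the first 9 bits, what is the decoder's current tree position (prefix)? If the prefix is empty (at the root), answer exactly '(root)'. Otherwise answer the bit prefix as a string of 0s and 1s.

Answer: 0

Derivation:
Bit 0: prefix='1' (no match yet)
Bit 1: prefix='11' -> emit 'e', reset
Bit 2: prefix='1' (no match yet)
Bit 3: prefix='10' -> emit 'g', reset
Bit 4: prefix='0' (no match yet)
Bit 5: prefix='01' -> emit 'j', reset
Bit 6: prefix='1' (no match yet)
Bit 7: prefix='10' -> emit 'g', reset
Bit 8: prefix='0' (no match yet)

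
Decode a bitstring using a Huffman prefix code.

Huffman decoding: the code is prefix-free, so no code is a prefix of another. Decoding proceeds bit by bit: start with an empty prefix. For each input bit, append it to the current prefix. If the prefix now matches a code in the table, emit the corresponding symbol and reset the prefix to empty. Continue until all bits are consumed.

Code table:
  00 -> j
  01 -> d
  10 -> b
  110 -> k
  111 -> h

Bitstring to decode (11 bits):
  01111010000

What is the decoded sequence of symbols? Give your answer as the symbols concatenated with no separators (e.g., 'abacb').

Answer: dhdjj

Derivation:
Bit 0: prefix='0' (no match yet)
Bit 1: prefix='01' -> emit 'd', reset
Bit 2: prefix='1' (no match yet)
Bit 3: prefix='11' (no match yet)
Bit 4: prefix='111' -> emit 'h', reset
Bit 5: prefix='0' (no match yet)
Bit 6: prefix='01' -> emit 'd', reset
Bit 7: prefix='0' (no match yet)
Bit 8: prefix='00' -> emit 'j', reset
Bit 9: prefix='0' (no match yet)
Bit 10: prefix='00' -> emit 'j', reset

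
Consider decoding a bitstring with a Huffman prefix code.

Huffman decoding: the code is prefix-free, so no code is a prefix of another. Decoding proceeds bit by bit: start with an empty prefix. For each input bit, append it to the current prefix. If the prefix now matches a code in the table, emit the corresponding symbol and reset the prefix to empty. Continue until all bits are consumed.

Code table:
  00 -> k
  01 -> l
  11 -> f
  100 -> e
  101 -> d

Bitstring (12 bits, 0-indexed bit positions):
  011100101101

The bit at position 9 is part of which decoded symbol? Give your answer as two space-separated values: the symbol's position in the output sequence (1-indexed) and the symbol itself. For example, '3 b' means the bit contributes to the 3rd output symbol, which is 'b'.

Bit 0: prefix='0' (no match yet)
Bit 1: prefix='01' -> emit 'l', reset
Bit 2: prefix='1' (no match yet)
Bit 3: prefix='11' -> emit 'f', reset
Bit 4: prefix='0' (no match yet)
Bit 5: prefix='00' -> emit 'k', reset
Bit 6: prefix='1' (no match yet)
Bit 7: prefix='10' (no match yet)
Bit 8: prefix='101' -> emit 'd', reset
Bit 9: prefix='1' (no match yet)
Bit 10: prefix='10' (no match yet)
Bit 11: prefix='101' -> emit 'd', reset

Answer: 5 d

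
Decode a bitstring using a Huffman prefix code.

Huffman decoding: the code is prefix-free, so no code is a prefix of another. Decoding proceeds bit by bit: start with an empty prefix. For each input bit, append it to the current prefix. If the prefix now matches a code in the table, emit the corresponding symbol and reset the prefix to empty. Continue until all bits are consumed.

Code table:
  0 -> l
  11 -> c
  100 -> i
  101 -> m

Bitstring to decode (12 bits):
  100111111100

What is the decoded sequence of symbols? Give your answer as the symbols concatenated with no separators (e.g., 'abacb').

Answer: iccci

Derivation:
Bit 0: prefix='1' (no match yet)
Bit 1: prefix='10' (no match yet)
Bit 2: prefix='100' -> emit 'i', reset
Bit 3: prefix='1' (no match yet)
Bit 4: prefix='11' -> emit 'c', reset
Bit 5: prefix='1' (no match yet)
Bit 6: prefix='11' -> emit 'c', reset
Bit 7: prefix='1' (no match yet)
Bit 8: prefix='11' -> emit 'c', reset
Bit 9: prefix='1' (no match yet)
Bit 10: prefix='10' (no match yet)
Bit 11: prefix='100' -> emit 'i', reset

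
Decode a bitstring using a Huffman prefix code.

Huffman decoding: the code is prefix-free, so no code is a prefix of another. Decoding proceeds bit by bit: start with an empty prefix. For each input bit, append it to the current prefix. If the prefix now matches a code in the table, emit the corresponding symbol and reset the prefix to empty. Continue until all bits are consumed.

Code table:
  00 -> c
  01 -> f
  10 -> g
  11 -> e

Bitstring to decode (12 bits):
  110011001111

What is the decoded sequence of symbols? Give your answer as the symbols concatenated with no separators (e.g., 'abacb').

Answer: ececee

Derivation:
Bit 0: prefix='1' (no match yet)
Bit 1: prefix='11' -> emit 'e', reset
Bit 2: prefix='0' (no match yet)
Bit 3: prefix='00' -> emit 'c', reset
Bit 4: prefix='1' (no match yet)
Bit 5: prefix='11' -> emit 'e', reset
Bit 6: prefix='0' (no match yet)
Bit 7: prefix='00' -> emit 'c', reset
Bit 8: prefix='1' (no match yet)
Bit 9: prefix='11' -> emit 'e', reset
Bit 10: prefix='1' (no match yet)
Bit 11: prefix='11' -> emit 'e', reset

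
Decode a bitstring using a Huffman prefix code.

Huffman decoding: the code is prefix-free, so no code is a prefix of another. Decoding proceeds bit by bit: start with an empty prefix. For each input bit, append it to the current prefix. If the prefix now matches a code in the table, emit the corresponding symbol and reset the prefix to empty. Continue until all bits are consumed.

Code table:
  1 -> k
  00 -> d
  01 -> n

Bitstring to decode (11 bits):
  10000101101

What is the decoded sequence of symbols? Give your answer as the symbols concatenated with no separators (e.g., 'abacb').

Bit 0: prefix='1' -> emit 'k', reset
Bit 1: prefix='0' (no match yet)
Bit 2: prefix='00' -> emit 'd', reset
Bit 3: prefix='0' (no match yet)
Bit 4: prefix='00' -> emit 'd', reset
Bit 5: prefix='1' -> emit 'k', reset
Bit 6: prefix='0' (no match yet)
Bit 7: prefix='01' -> emit 'n', reset
Bit 8: prefix='1' -> emit 'k', reset
Bit 9: prefix='0' (no match yet)
Bit 10: prefix='01' -> emit 'n', reset

Answer: kddknkn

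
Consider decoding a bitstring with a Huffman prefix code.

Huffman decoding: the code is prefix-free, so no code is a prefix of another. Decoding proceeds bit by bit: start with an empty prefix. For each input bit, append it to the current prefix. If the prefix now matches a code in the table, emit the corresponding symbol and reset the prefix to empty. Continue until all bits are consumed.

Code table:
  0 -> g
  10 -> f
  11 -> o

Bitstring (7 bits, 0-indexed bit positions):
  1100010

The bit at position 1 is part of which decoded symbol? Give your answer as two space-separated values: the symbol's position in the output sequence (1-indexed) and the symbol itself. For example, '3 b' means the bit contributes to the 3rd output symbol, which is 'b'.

Answer: 1 o

Derivation:
Bit 0: prefix='1' (no match yet)
Bit 1: prefix='11' -> emit 'o', reset
Bit 2: prefix='0' -> emit 'g', reset
Bit 3: prefix='0' -> emit 'g', reset
Bit 4: prefix='0' -> emit 'g', reset
Bit 5: prefix='1' (no match yet)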